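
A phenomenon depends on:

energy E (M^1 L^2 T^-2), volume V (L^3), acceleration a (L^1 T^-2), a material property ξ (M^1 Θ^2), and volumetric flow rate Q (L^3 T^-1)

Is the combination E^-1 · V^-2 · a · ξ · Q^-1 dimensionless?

no

Sum the exponent of each base dimension across the product:
  M: −[E]_M − 2·[V]_M + [a]_M + [ξ]_M − [Q]_M = −(1) − 2·(0) + (0) + (1) − (0) = 0
  L: −[E]_L − 2·[V]_L + [a]_L + [ξ]_L − [Q]_L = −(2) − 2·(3) + (1) + (0) − (3) = -10
  T: −[E]_T − 2·[V]_T + [a]_T + [ξ]_T − [Q]_T = −(-2) − 2·(0) + (-2) + (0) − (-1) = 1
  Θ: −[E]_Θ − 2·[V]_Θ + [a]_Θ + [ξ]_Θ − [Q]_Θ = −(0) − 2·(0) + (0) + (2) − (0) = 2
Net dimensions [L⁻¹⁰ T Θ²] ≠ [1] — not dimensionless.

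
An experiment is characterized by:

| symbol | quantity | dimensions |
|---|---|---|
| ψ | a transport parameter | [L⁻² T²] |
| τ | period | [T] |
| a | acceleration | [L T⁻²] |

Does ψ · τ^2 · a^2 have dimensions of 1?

yes

Sum the exponent of each base dimension across the product:
  L: [ψ]_L + 2·[τ]_L + 2·[a]_L = (-2) + 2·(0) + 2·(1) = 0
  T: [ψ]_T + 2·[τ]_T + 2·[a]_T = (2) + 2·(1) + 2·(-2) = 0
All base exponents vanish — dimensionless.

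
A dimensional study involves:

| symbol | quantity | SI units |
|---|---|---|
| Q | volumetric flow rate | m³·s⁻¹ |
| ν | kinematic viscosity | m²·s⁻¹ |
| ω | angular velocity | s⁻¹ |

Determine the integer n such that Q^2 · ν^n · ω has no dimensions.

Balance the L exponent: (2)·n from ν, plus 2·(3) + (0) = 6 from the rest, must sum to zero.
2n + 6 = 0, so n = -3.

-3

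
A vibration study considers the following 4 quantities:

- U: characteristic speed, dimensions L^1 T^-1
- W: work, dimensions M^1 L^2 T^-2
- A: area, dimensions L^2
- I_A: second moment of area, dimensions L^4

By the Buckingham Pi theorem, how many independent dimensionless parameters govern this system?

There are 4 variables and 3 base dimensions (M, L, T).
The dimension matrix has rank 3.
Independent dimensionless groups: 4 − 3 = 1.

1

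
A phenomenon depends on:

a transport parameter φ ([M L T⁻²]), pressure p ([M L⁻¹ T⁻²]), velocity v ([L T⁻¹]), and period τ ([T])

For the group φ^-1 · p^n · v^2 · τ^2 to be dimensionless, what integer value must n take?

Balance the M exponent: (1)·n from p, plus −(1) + 2·(0) + 2·(0) = -1 from the rest, must sum to zero.
n − 1 = 0, so n = 1.

1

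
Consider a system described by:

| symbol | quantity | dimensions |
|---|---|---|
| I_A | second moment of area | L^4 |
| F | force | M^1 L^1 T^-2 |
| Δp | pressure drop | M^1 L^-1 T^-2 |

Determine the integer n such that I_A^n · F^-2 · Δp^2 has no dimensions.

1

Balance the L exponent: (4)·n from I_A, plus −2·(1) + 2·(-1) = -4 from the rest, must sum to zero.
4n − 4 = 0, so n = 1.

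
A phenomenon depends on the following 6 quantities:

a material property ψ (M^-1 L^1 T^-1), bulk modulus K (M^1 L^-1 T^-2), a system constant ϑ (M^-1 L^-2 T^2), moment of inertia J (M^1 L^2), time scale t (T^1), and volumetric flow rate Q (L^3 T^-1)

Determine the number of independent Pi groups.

There are 6 variables and 3 base dimensions (M, L, T).
The dimension matrix has rank 3.
Independent dimensionless groups: 6 − 3 = 3.

3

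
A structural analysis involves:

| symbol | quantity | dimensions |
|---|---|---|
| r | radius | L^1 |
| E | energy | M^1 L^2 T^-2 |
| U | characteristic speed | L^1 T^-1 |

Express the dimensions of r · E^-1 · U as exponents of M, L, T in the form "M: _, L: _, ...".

M: -1, L: 0, T: 1

Collect each base-dimension exponent across the product:
  M: (0) − (1) + (0) = -1
  L: (1) − (2) + (1) = 0
  T: (0) − (-2) + (-1) = 1
So the dimensions are [M⁻¹ T].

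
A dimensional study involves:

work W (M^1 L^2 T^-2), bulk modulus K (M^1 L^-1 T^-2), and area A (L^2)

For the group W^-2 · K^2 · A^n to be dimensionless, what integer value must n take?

Balance the L exponent: (2)·n from A, plus −2·(2) + 2·(-1) = -6 from the rest, must sum to zero.
2n − 6 = 0, so n = 3.

3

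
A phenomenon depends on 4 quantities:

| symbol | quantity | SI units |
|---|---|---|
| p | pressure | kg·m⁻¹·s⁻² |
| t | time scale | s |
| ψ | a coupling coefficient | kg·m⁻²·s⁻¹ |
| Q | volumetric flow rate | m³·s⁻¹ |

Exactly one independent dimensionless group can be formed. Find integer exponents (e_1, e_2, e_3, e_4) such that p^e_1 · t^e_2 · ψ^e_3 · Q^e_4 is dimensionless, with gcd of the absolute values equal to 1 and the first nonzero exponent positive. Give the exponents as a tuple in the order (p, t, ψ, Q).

M: e_1·(1) + e_2·(0) + e_3·(1) + e_4·(0) = 0
L: e_1·(-1) + e_2·(0) + e_3·(-2) + e_4·(3) = 0
T: e_1·(-2) + e_2·(1) + e_3·(-1) + e_4·(-1) = 0
Solving this homogeneous linear system for the smallest-integer solution (first nonzero entry positive) gives (3, 2, -3, -1).

(3, 2, -3, -1)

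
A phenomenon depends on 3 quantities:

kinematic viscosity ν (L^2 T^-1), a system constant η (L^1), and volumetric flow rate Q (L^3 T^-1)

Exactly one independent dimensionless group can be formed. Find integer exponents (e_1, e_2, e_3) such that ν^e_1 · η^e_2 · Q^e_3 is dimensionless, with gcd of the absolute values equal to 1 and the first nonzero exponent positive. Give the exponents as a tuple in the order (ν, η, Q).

L: e_1·(2) + e_2·(1) + e_3·(3) = 0
T: e_1·(-1) + e_2·(0) + e_3·(-1) = 0
Solving this homogeneous linear system for the smallest-integer solution (first nonzero entry positive) gives (1, 1, -1).

(1, 1, -1)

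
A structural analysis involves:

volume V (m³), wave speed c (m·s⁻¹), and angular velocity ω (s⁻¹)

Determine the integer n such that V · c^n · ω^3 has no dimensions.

Balance the L exponent: (1)·n from c, plus (3) + 3·(0) = 3 from the rest, must sum to zero.
n + 3 = 0, so n = -3.

-3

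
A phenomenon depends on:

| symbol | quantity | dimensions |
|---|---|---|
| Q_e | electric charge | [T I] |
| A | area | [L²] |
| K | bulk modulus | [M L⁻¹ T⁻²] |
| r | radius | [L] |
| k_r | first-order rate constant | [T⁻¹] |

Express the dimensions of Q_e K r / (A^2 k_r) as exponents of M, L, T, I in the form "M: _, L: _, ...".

Collect each base-dimension exponent across the product:
  M: (0) − 2·(0) + (1) + (0) − (0) = 1
  L: (0) − 2·(2) + (-1) + (1) − (0) = -4
  T: (1) − 2·(0) + (-2) + (0) − (-1) = 0
  I: (1) − 2·(0) + (0) + (0) − (0) = 1
So the dimensions are [M L⁻⁴ I].

M: 1, L: -4, T: 0, I: 1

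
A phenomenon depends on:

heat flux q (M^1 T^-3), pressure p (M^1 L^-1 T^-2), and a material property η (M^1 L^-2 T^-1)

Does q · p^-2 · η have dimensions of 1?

Sum the exponent of each base dimension across the product:
  M: [q]_M − 2·[p]_M + [η]_M = (1) − 2·(1) + (1) = 0
  L: [q]_L − 2·[p]_L + [η]_L = (0) − 2·(-1) + (-2) = 0
  T: [q]_T − 2·[p]_T + [η]_T = (-3) − 2·(-2) + (-1) = 0
  I: [q]_I − 2·[p]_I + [η]_I = (0) − 2·(0) + (0) = 0
All base exponents vanish — dimensionless.

yes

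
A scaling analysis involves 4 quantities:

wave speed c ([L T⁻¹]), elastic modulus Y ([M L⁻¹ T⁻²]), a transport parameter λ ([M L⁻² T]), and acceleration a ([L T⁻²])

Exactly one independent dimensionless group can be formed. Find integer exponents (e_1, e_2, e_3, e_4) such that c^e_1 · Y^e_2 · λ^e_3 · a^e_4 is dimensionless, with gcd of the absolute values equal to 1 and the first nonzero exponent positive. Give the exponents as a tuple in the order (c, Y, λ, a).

(1, 1, -1, -2)

M: e_1·(0) + e_2·(1) + e_3·(1) + e_4·(0) = 0
L: e_1·(1) + e_2·(-1) + e_3·(-2) + e_4·(1) = 0
T: e_1·(-1) + e_2·(-2) + e_3·(1) + e_4·(-2) = 0
Solving this homogeneous linear system for the smallest-integer solution (first nonzero entry positive) gives (1, 1, -1, -2).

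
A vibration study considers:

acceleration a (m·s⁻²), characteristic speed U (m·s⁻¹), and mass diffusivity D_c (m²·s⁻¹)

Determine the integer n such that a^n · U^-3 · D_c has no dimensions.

1

Balance the L exponent: (1)·n from a, plus −3·(1) + (2) = -1 from the rest, must sum to zero.
n − 1 = 0, so n = 1.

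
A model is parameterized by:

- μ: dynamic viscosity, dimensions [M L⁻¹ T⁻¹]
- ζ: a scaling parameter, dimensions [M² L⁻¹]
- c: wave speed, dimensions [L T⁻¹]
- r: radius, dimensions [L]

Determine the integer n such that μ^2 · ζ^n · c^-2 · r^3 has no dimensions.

Balance the M exponent: (2)·n from ζ, plus 2·(1) − 2·(0) + 3·(0) = 2 from the rest, must sum to zero.
2n + 2 = 0, so n = -1.

-1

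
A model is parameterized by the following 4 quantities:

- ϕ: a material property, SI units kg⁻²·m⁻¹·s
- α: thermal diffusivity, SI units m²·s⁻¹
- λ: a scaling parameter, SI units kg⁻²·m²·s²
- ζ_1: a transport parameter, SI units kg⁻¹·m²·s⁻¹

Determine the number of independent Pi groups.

1

There are 4 variables and 3 base dimensions (M, L, T).
The dimension matrix has rank 3.
Independent dimensionless groups: 4 − 3 = 1.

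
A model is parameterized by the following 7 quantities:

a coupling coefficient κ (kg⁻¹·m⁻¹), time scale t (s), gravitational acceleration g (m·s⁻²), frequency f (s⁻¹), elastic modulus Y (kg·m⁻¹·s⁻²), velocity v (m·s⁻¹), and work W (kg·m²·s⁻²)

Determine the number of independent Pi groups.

There are 7 variables and 3 base dimensions (M, L, T).
The dimension matrix has rank 3.
Independent dimensionless groups: 7 − 3 = 4.

4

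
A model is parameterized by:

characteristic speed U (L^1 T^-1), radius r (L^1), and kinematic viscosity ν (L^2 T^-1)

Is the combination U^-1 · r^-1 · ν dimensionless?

Sum the exponent of each base dimension across the product:
  M: −[U]_M − [r]_M + [ν]_M = −(0) − (0) + (0) = 0
  L: −[U]_L − [r]_L + [ν]_L = −(1) − (1) + (2) = 0
  T: −[U]_T − [r]_T + [ν]_T = −(-1) − (0) + (-1) = 0
  I: −[U]_I − [r]_I + [ν]_I = −(0) − (0) + (0) = 0
All base exponents vanish — dimensionless.

yes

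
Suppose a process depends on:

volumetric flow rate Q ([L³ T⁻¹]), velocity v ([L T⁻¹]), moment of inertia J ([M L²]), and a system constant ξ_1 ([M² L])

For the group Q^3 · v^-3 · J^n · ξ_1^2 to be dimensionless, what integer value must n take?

Balance the M exponent: (1)·n from J, plus 3·(0) − 3·(0) + 2·(2) = 4 from the rest, must sum to zero.
n + 4 = 0, so n = -4.

-4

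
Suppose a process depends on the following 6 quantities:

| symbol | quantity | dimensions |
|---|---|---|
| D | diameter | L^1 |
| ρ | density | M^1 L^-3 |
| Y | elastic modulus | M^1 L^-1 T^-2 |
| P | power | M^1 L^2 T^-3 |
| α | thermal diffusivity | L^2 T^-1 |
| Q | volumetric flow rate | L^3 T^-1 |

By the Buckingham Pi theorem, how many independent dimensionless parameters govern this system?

There are 6 variables and 3 base dimensions (M, L, T).
The dimension matrix has rank 3.
Independent dimensionless groups: 6 − 3 = 3.

3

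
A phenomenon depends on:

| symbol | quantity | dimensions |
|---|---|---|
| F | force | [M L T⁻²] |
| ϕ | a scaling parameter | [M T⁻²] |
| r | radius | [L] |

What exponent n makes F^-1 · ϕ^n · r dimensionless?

1

Balance the M exponent: (1)·n from ϕ, plus −(1) + (0) = -1 from the rest, must sum to zero.
n − 1 = 0, so n = 1.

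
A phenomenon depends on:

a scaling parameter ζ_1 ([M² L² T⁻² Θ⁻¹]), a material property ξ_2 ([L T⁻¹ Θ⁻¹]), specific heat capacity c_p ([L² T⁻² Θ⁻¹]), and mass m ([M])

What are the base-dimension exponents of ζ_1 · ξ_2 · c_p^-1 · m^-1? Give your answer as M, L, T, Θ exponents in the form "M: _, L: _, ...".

Collect each base-dimension exponent across the product:
  M: (2) + (0) − (0) − (1) = 1
  L: (2) + (1) − (2) − (0) = 1
  T: (-2) + (-1) − (-2) − (0) = -1
  Θ: (-1) + (-1) − (-1) − (0) = -1
So the dimensions are [M L T⁻¹ Θ⁻¹].

M: 1, L: 1, T: -1, Θ: -1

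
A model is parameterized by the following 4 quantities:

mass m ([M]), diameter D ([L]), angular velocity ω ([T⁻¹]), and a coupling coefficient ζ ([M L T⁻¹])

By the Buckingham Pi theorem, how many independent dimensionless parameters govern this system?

There are 4 variables and 3 base dimensions (M, L, T).
The dimension matrix has rank 3.
Independent dimensionless groups: 4 − 3 = 1.

1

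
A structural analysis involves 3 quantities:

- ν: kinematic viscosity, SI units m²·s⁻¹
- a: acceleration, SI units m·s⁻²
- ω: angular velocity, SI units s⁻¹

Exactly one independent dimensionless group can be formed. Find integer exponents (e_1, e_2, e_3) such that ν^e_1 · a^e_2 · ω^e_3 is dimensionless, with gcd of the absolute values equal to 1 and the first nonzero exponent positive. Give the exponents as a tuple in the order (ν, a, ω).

(1, -2, 3)

L: e_1·(2) + e_2·(1) + e_3·(0) = 0
T: e_1·(-1) + e_2·(-2) + e_3·(-1) = 0
Solving this homogeneous linear system for the smallest-integer solution (first nonzero entry positive) gives (1, -2, 3).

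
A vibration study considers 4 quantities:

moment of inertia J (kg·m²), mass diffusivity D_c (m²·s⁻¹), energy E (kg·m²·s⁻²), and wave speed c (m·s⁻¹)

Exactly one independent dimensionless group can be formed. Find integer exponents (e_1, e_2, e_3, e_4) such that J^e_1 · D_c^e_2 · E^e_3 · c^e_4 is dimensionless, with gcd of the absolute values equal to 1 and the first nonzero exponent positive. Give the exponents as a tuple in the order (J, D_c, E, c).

(1, -2, -1, 4)

M: e_1·(1) + e_2·(0) + e_3·(1) + e_4·(0) = 0
L: e_1·(2) + e_2·(2) + e_3·(2) + e_4·(1) = 0
T: e_1·(0) + e_2·(-1) + e_3·(-2) + e_4·(-1) = 0
Solving this homogeneous linear system for the smallest-integer solution (first nonzero entry positive) gives (1, -2, -1, 4).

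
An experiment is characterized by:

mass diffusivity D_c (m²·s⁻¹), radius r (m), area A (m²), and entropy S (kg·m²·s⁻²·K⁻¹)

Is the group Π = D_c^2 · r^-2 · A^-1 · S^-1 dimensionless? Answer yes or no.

Sum the exponent of each base dimension across the product:
  M: 2·[D_c]_M − 2·[r]_M − [A]_M − [S]_M = 2·(0) − 2·(0) − (0) − (1) = -1
  L: 2·[D_c]_L − 2·[r]_L − [A]_L − [S]_L = 2·(2) − 2·(1) − (2) − (2) = -2
  T: 2·[D_c]_T − 2·[r]_T − [A]_T − [S]_T = 2·(-1) − 2·(0) − (0) − (-2) = 0
  Θ: 2·[D_c]_Θ − 2·[r]_Θ − [A]_Θ − [S]_Θ = 2·(0) − 2·(0) − (0) − (-1) = 1
Net dimensions [M⁻¹ L⁻² Θ] ≠ [1] — not dimensionless.

no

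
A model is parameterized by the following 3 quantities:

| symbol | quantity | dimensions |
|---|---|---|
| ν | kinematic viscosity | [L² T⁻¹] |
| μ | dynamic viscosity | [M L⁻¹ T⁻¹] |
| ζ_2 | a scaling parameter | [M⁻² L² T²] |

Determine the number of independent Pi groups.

There are 3 variables and 3 base dimensions (M, L, T).
The dimension matrix has rank 2 (less than 3: the dimension vectors are linearly dependent).
Independent dimensionless groups: 3 − 2 = 1.

1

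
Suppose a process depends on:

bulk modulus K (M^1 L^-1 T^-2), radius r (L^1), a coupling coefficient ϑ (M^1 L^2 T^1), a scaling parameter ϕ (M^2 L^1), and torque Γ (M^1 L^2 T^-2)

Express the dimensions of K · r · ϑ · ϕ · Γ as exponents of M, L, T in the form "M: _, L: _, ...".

Collect each base-dimension exponent across the product:
  M: (1) + (0) + (1) + (2) + (1) = 5
  L: (-1) + (1) + (2) + (1) + (2) = 5
  T: (-2) + (0) + (1) + (0) + (-2) = -3
So the dimensions are [M⁵ L⁵ T⁻³].

M: 5, L: 5, T: -3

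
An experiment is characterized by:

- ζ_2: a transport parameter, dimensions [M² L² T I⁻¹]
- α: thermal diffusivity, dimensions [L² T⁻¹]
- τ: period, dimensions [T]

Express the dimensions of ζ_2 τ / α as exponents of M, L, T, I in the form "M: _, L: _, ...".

Collect each base-dimension exponent across the product:
  M: (2) − (0) + (0) = 2
  L: (2) − (2) + (0) = 0
  T: (1) − (-1) + (1) = 3
  I: (-1) − (0) + (0) = -1
So the dimensions are [M² T³ I⁻¹].

M: 2, L: 0, T: 3, I: -1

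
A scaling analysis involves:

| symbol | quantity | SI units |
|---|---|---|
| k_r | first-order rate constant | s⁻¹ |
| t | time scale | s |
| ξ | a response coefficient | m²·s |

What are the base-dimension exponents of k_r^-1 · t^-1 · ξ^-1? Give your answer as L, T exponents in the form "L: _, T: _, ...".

L: -2, T: -1

Collect each base-dimension exponent across the product:
  L: −(0) − (0) − (2) = -2
  T: −(-1) − (1) − (1) = -1
So the dimensions are [L⁻² T⁻¹].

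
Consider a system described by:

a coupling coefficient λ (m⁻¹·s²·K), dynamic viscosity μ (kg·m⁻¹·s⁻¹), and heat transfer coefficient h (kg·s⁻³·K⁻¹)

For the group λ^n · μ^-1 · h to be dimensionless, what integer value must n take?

Balance the L exponent: (-1)·n from λ, plus −(-1) + (0) = 1 from the rest, must sum to zero.
−n + 1 = 0, so n = 1.

1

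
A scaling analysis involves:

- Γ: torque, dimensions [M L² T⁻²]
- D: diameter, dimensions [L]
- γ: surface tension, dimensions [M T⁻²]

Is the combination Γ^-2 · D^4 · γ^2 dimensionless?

Sum the exponent of each base dimension across the product:
  M: −2·[Γ]_M + 4·[D]_M + 2·[γ]_M = −2·(1) + 4·(0) + 2·(1) = 0
  L: −2·[Γ]_L + 4·[D]_L + 2·[γ]_L = −2·(2) + 4·(1) + 2·(0) = 0
  T: −2·[Γ]_T + 4·[D]_T + 2·[γ]_T = −2·(-2) + 4·(0) + 2·(-2) = 0
All base exponents vanish — dimensionless.

yes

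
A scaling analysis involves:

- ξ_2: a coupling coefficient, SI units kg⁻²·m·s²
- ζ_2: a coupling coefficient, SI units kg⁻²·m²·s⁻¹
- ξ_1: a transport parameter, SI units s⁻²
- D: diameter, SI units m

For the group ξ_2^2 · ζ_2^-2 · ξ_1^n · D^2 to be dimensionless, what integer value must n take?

Balance the T exponent: (-2)·n from ξ_1, plus 2·(2) − 2·(-1) + 2·(0) = 6 from the rest, must sum to zero.
-2n + 6 = 0, so n = 3.

3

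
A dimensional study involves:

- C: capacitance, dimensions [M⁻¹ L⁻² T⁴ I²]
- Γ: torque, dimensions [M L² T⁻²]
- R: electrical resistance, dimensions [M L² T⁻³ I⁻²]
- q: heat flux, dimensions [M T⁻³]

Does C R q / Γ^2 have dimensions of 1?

Sum the exponent of each base dimension across the product:
  M: [C]_M − 2·[Γ]_M + [R]_M + [q]_M = (-1) − 2·(1) + (1) + (1) = -1
  L: [C]_L − 2·[Γ]_L + [R]_L + [q]_L = (-2) − 2·(2) + (2) + (0) = -4
  T: [C]_T − 2·[Γ]_T + [R]_T + [q]_T = (4) − 2·(-2) + (-3) + (-3) = 2
  I: [C]_I − 2·[Γ]_I + [R]_I + [q]_I = (2) − 2·(0) + (-2) + (0) = 0
Net dimensions [M⁻¹ L⁻⁴ T²] ≠ [1] — not dimensionless.

no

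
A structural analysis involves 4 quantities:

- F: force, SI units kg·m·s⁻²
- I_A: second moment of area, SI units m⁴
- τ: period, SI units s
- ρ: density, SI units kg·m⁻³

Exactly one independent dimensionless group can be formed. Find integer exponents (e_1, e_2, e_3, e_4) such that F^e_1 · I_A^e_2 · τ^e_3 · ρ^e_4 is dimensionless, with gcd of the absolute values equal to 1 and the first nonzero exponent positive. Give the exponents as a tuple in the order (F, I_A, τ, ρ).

(1, -1, 2, -1)

M: e_1·(1) + e_2·(0) + e_3·(0) + e_4·(1) = 0
L: e_1·(1) + e_2·(4) + e_3·(0) + e_4·(-3) = 0
T: e_1·(-2) + e_2·(0) + e_3·(1) + e_4·(0) = 0
Solving this homogeneous linear system for the smallest-integer solution (first nonzero entry positive) gives (1, -1, 2, -1).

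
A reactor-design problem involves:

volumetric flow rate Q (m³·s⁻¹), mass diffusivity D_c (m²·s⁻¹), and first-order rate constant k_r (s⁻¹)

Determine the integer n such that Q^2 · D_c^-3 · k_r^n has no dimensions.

Balance the T exponent: (-1)·n from k_r, plus 2·(-1) − 3·(-1) = 1 from the rest, must sum to zero.
−n + 1 = 0, so n = 1.

1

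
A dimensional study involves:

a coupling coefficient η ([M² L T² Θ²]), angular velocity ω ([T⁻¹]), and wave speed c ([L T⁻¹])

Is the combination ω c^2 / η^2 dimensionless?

no

Sum the exponent of each base dimension across the product:
  M: −2·[η]_M + [ω]_M + 2·[c]_M = −2·(2) + (0) + 2·(0) = -4
  L: −2·[η]_L + [ω]_L + 2·[c]_L = −2·(1) + (0) + 2·(1) = 0
  T: −2·[η]_T + [ω]_T + 2·[c]_T = −2·(2) + (-1) + 2·(-1) = -7
  Θ: −2·[η]_Θ + [ω]_Θ + 2·[c]_Θ = −2·(2) + (0) + 2·(0) = -4
Net dimensions [M⁻⁴ T⁻⁷ Θ⁻⁴] ≠ [1] — not dimensionless.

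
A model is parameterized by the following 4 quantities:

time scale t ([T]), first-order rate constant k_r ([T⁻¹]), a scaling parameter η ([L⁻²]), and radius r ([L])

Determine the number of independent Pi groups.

2

There are 4 variables and 2 base dimensions (L, T).
The dimension matrix has rank 2.
Independent dimensionless groups: 4 − 2 = 2.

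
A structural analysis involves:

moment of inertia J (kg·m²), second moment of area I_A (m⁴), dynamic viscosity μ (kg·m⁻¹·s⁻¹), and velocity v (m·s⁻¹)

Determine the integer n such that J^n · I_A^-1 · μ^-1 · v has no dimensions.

Balance the M exponent: (1)·n from J, plus −(0) − (1) + (0) = -1 from the rest, must sum to zero.
n − 1 = 0, so n = 1.

1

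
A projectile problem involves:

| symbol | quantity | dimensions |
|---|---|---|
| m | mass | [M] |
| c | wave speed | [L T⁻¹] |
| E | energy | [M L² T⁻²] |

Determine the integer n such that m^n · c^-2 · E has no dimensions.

Balance the M exponent: (1)·n from m, plus −2·(0) + (1) = 1 from the rest, must sum to zero.
n + 1 = 0, so n = -1.

-1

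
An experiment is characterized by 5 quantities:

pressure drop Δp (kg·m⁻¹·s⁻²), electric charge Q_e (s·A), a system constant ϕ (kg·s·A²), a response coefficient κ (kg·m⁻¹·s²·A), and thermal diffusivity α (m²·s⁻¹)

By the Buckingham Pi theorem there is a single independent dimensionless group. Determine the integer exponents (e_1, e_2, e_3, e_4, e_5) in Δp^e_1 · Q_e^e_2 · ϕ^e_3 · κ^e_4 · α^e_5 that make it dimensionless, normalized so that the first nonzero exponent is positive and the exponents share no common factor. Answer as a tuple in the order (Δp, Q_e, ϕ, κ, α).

M: e_1·(1) + e_2·(0) + e_3·(1) + e_4·(1) + e_5·(0) = 0
L: e_1·(-1) + e_2·(0) + e_3·(0) + e_4·(-1) + e_5·(2) = 0
T: e_1·(-2) + e_2·(1) + e_3·(1) + e_4·(2) + e_5·(-1) = 0
I: e_1·(0) + e_2·(1) + e_3·(2) + e_4·(1) + e_5·(0) = 0
Solving this homogeneous linear system for the smallest-integer solution (first nonzero entry positive) gives (1, 3, -2, 1, 1).

(1, 3, -2, 1, 1)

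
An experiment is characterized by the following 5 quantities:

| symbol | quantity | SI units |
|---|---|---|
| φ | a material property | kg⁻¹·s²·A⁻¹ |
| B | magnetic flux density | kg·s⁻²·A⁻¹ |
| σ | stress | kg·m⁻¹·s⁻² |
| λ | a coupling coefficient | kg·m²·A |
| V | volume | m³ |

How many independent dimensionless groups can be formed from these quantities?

There are 5 variables and 4 base dimensions (M, L, T, I).
The dimension matrix has rank 4.
Independent dimensionless groups: 5 − 4 = 1.

1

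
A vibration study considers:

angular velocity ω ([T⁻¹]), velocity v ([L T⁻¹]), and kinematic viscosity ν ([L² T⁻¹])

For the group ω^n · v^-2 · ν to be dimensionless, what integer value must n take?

Balance the T exponent: (-1)·n from ω, plus −2·(-1) + (-1) = 1 from the rest, must sum to zero.
−n + 1 = 0, so n = 1.

1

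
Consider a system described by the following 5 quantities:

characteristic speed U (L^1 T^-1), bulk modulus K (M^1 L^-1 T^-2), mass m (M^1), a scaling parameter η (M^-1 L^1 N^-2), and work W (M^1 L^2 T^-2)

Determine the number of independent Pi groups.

There are 5 variables and 4 base dimensions (M, L, T, N).
The dimension matrix has rank 4.
Independent dimensionless groups: 5 − 4 = 1.

1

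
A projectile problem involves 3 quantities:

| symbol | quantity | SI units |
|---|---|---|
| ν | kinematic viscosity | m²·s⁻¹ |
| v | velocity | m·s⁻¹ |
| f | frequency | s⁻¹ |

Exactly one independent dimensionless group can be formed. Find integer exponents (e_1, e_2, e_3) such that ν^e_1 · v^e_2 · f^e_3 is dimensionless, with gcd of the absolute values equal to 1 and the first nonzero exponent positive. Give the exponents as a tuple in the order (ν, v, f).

(1, -2, 1)

L: e_1·(2) + e_2·(1) + e_3·(0) = 0
T: e_1·(-1) + e_2·(-1) + e_3·(-1) = 0
Solving this homogeneous linear system for the smallest-integer solution (first nonzero entry positive) gives (1, -2, 1).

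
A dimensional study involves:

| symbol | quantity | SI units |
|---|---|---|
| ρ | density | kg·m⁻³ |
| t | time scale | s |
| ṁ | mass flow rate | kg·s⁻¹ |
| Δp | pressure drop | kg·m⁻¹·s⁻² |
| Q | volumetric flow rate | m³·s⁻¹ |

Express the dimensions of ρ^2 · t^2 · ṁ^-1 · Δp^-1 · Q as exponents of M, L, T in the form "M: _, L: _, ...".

Collect each base-dimension exponent across the product:
  M: 2·(1) + 2·(0) − (1) − (1) + (0) = 0
  L: 2·(-3) + 2·(0) − (0) − (-1) + (3) = -2
  T: 2·(0) + 2·(1) − (-1) − (-2) + (-1) = 4
So the dimensions are [L⁻² T⁴].

M: 0, L: -2, T: 4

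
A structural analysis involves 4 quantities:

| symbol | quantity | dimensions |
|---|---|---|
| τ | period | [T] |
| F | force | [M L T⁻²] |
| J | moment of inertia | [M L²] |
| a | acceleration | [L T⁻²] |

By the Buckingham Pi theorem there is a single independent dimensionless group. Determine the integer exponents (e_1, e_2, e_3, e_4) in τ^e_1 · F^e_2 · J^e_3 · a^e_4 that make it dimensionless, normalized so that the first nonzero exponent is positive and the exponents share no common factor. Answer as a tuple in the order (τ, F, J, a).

(4, 1, -1, 1)

M: e_1·(0) + e_2·(1) + e_3·(1) + e_4·(0) = 0
L: e_1·(0) + e_2·(1) + e_3·(2) + e_4·(1) = 0
T: e_1·(1) + e_2·(-2) + e_3·(0) + e_4·(-2) = 0
Solving this homogeneous linear system for the smallest-integer solution (first nonzero entry positive) gives (4, 1, -1, 1).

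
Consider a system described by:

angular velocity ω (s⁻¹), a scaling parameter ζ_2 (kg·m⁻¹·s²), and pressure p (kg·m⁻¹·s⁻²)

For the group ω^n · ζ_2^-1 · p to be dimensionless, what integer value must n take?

-4

Balance the T exponent: (-1)·n from ω, plus −(2) + (-2) = -4 from the rest, must sum to zero.
−n − 4 = 0, so n = -4.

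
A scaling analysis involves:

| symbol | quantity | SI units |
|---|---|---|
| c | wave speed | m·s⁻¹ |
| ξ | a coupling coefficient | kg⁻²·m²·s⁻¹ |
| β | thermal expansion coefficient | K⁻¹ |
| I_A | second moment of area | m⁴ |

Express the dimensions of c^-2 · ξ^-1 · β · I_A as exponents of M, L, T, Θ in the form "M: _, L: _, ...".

M: 2, L: 0, T: 3, Θ: -1

Collect each base-dimension exponent across the product:
  M: −2·(0) − (-2) + (0) + (0) = 2
  L: −2·(1) − (2) + (0) + (4) = 0
  T: −2·(-1) − (-1) + (0) + (0) = 3
  Θ: −2·(0) − (0) + (-1) + (0) = -1
So the dimensions are [M² T³ Θ⁻¹].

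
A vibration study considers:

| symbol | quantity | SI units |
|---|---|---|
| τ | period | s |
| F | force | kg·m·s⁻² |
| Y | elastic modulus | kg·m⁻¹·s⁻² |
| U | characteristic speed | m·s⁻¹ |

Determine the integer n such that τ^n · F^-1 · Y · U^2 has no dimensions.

2

Balance the T exponent: (1)·n from τ, plus −(-2) + (-2) + 2·(-1) = -2 from the rest, must sum to zero.
n − 2 = 0, so n = 2.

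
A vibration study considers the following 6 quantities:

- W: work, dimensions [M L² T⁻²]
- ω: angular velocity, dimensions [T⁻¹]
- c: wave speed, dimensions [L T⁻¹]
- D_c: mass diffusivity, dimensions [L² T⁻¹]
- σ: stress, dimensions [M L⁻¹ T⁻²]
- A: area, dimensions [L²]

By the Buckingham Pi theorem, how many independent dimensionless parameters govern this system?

3

There are 6 variables and 3 base dimensions (M, L, T).
The dimension matrix has rank 3.
Independent dimensionless groups: 6 − 3 = 3.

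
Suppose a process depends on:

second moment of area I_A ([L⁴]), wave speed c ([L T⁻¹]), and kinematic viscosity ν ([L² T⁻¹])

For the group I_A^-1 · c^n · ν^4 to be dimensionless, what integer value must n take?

-4

Balance the L exponent: (1)·n from c, plus −(4) + 4·(2) = 4 from the rest, must sum to zero.
n + 4 = 0, so n = -4.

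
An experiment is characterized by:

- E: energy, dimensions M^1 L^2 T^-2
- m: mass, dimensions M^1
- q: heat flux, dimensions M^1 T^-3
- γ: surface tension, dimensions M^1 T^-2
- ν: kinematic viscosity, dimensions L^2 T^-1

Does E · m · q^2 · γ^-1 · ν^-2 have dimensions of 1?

Sum the exponent of each base dimension across the product:
  M: [E]_M + [m]_M + 2·[q]_M − [γ]_M − 2·[ν]_M = (1) + (1) + 2·(1) − (1) − 2·(0) = 3
  L: [E]_L + [m]_L + 2·[q]_L − [γ]_L − 2·[ν]_L = (2) + (0) + 2·(0) − (0) − 2·(2) = -2
  T: [E]_T + [m]_T + 2·[q]_T − [γ]_T − 2·[ν]_T = (-2) + (0) + 2·(-3) − (-2) − 2·(-1) = -4
Net dimensions [M³ L⁻² T⁻⁴] ≠ [1] — not dimensionless.

no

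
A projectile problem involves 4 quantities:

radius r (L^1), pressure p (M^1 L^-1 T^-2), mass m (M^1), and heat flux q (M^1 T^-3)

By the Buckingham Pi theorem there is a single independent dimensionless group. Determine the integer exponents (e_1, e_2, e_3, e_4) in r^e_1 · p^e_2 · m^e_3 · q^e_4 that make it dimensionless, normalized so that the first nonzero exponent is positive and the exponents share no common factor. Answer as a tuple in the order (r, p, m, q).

M: e_1·(0) + e_2·(1) + e_3·(1) + e_4·(1) = 0
L: e_1·(1) + e_2·(-1) + e_3·(0) + e_4·(0) = 0
T: e_1·(0) + e_2·(-2) + e_3·(0) + e_4·(-3) = 0
Solving this homogeneous linear system for the smallest-integer solution (first nonzero entry positive) gives (3, 3, -1, -2).

(3, 3, -1, -2)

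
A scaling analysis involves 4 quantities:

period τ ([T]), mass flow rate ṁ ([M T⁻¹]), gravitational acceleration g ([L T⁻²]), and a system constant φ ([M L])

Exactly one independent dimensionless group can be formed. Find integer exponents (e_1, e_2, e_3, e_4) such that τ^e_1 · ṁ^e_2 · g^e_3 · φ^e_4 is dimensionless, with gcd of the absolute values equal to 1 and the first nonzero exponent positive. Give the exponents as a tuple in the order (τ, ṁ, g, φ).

M: e_1·(0) + e_2·(1) + e_3·(0) + e_4·(1) = 0
L: e_1·(0) + e_2·(0) + e_3·(1) + e_4·(1) = 0
T: e_1·(1) + e_2·(-1) + e_3·(-2) + e_4·(0) = 0
Solving this homogeneous linear system for the smallest-integer solution (first nonzero entry positive) gives (3, 1, 1, -1).

(3, 1, 1, -1)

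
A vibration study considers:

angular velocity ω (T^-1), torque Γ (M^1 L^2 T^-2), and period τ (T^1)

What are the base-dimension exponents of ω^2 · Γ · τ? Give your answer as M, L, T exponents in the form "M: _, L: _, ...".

M: 1, L: 2, T: -3

Collect each base-dimension exponent across the product:
  M: 2·(0) + (1) + (0) = 1
  L: 2·(0) + (2) + (0) = 2
  T: 2·(-1) + (-2) + (1) = -3
So the dimensions are [M L² T⁻³].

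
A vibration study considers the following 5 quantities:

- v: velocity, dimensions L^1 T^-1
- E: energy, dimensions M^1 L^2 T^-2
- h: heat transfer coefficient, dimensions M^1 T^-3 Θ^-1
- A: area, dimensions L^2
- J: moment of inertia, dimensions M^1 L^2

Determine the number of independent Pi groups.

1

There are 5 variables and 4 base dimensions (M, L, T, Θ).
The dimension matrix has rank 4.
Independent dimensionless groups: 5 − 4 = 1.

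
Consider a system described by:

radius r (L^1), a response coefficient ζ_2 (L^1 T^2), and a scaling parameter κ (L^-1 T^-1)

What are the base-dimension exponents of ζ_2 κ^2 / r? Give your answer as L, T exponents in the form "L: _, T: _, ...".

L: -2, T: 0

Collect each base-dimension exponent across the product:
  L: −(1) + (1) + 2·(-1) = -2
  T: −(0) + (2) + 2·(-1) = 0
So the dimensions are [L⁻²].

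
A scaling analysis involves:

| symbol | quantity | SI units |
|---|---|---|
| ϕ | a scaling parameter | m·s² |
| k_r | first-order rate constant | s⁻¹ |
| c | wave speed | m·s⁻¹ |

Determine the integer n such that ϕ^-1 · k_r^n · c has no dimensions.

Balance the T exponent: (-1)·n from k_r, plus −(2) + (-1) = -3 from the rest, must sum to zero.
−n − 3 = 0, so n = -3.

-3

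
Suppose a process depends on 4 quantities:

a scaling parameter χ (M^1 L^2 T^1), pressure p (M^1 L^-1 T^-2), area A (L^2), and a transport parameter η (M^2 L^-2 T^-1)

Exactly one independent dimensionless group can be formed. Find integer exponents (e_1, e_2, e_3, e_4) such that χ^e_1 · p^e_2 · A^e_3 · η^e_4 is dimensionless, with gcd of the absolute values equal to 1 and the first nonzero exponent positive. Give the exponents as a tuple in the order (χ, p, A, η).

(2, 2, -3, -2)

M: e_1·(1) + e_2·(1) + e_3·(0) + e_4·(2) = 0
L: e_1·(2) + e_2·(-1) + e_3·(2) + e_4·(-2) = 0
T: e_1·(1) + e_2·(-2) + e_3·(0) + e_4·(-1) = 0
Solving this homogeneous linear system for the smallest-integer solution (first nonzero entry positive) gives (2, 2, -3, -2).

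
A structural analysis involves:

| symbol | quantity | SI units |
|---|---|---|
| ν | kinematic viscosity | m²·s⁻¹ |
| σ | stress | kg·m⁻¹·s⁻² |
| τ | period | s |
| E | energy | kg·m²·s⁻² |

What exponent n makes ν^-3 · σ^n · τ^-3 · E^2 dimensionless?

-2

Balance the M exponent: (1)·n from σ, plus −3·(0) − 3·(0) + 2·(1) = 2 from the rest, must sum to zero.
n + 2 = 0, so n = -2.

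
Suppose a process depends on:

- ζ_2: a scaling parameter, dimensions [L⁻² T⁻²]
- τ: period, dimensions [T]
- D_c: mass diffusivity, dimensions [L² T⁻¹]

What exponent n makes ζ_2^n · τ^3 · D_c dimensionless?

1

Balance the L exponent: (-2)·n from ζ_2, plus 3·(0) + (2) = 2 from the rest, must sum to zero.
-2n + 2 = 0, so n = 1.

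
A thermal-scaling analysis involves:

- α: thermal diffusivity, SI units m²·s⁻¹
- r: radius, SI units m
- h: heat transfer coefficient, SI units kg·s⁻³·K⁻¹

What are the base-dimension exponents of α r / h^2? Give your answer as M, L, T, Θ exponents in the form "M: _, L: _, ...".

Collect each base-dimension exponent across the product:
  M: (0) + (0) − 2·(1) = -2
  L: (2) + (1) − 2·(0) = 3
  T: (-1) + (0) − 2·(-3) = 5
  Θ: (0) + (0) − 2·(-1) = 2
So the dimensions are [M⁻² L³ T⁵ Θ²].

M: -2, L: 3, T: 5, Θ: 2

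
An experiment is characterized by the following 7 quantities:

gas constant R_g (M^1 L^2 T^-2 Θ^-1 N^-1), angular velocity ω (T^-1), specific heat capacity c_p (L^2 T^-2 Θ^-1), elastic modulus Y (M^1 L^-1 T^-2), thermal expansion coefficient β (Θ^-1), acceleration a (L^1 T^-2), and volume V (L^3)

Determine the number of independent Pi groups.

There are 7 variables and 5 base dimensions (M, L, T, Θ, N).
The dimension matrix has rank 5.
Independent dimensionless groups: 7 − 5 = 2.

2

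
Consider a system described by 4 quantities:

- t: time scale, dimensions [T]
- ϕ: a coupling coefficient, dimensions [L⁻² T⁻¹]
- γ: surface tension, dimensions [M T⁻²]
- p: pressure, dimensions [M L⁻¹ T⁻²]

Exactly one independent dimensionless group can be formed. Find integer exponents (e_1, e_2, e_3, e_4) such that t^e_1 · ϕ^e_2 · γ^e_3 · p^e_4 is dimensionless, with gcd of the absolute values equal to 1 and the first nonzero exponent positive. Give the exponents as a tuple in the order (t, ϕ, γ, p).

M: e_1·(0) + e_2·(0) + e_3·(1) + e_4·(1) = 0
L: e_1·(0) + e_2·(-2) + e_3·(0) + e_4·(-1) = 0
T: e_1·(1) + e_2·(-1) + e_3·(-2) + e_4·(-2) = 0
Solving this homogeneous linear system for the smallest-integer solution (first nonzero entry positive) gives (1, 1, 2, -2).

(1, 1, 2, -2)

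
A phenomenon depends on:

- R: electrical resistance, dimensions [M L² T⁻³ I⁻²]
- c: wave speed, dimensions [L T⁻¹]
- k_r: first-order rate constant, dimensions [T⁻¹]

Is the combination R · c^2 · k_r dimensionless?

Sum the exponent of each base dimension across the product:
  M: [R]_M + 2·[c]_M + [k_r]_M = (1) + 2·(0) + (0) = 1
  L: [R]_L + 2·[c]_L + [k_r]_L = (2) + 2·(1) + (0) = 4
  T: [R]_T + 2·[c]_T + [k_r]_T = (-3) + 2·(-1) + (-1) = -6
  I: [R]_I + 2·[c]_I + [k_r]_I = (-2) + 2·(0) + (0) = -2
Net dimensions [M L⁴ T⁻⁶ I⁻²] ≠ [1] — not dimensionless.

no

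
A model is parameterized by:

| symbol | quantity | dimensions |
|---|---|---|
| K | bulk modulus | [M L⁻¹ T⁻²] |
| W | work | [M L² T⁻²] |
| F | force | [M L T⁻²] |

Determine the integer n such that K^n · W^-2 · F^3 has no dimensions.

-1

Balance the M exponent: (1)·n from K, plus −2·(1) + 3·(1) = 1 from the rest, must sum to zero.
n + 1 = 0, so n = -1.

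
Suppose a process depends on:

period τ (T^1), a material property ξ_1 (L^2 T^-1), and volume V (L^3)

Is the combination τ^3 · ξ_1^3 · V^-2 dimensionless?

yes

Sum the exponent of each base dimension across the product:
  L: 3·[τ]_L + 3·[ξ_1]_L − 2·[V]_L = 3·(0) + 3·(2) − 2·(3) = 0
  T: 3·[τ]_T + 3·[ξ_1]_T − 2·[V]_T = 3·(1) + 3·(-1) − 2·(0) = 0
All base exponents vanish — dimensionless.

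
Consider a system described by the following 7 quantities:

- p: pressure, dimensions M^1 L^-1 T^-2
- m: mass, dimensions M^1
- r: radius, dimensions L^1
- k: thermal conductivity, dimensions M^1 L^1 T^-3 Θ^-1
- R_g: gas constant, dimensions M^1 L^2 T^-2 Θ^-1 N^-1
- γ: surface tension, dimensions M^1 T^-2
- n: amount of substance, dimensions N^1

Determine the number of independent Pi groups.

2

There are 7 variables and 5 base dimensions (M, L, T, Θ, N).
The dimension matrix has rank 5.
Independent dimensionless groups: 7 − 5 = 2.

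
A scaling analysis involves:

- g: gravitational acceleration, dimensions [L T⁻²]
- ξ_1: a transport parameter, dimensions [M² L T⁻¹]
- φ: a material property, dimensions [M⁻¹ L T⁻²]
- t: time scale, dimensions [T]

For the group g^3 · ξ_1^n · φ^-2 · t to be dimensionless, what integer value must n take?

-1

Balance the M exponent: (2)·n from ξ_1, plus 3·(0) − 2·(-1) + (0) = 2 from the rest, must sum to zero.
2n + 2 = 0, so n = -1.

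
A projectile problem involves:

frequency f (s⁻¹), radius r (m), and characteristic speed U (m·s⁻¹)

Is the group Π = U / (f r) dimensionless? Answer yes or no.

Sum the exponent of each base dimension across the product:
  L: −[f]_L − [r]_L + [U]_L = −(0) − (1) + (1) = 0
  T: −[f]_T − [r]_T + [U]_T = −(-1) − (0) + (-1) = 0
All base exponents vanish — dimensionless.

yes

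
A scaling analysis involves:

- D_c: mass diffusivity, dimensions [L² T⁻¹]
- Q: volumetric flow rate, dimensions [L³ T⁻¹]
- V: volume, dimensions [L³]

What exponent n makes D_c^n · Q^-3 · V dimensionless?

Balance the L exponent: (2)·n from D_c, plus −3·(3) + (3) = -6 from the rest, must sum to zero.
2n − 6 = 0, so n = 3.

3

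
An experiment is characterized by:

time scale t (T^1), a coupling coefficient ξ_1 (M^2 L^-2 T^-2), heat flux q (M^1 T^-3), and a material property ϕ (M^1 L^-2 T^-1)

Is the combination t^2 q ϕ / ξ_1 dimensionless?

yes

Sum the exponent of each base dimension across the product:
  M: 2·[t]_M − [ξ_1]_M + [q]_M + [ϕ]_M = 2·(0) − (2) + (1) + (1) = 0
  L: 2·[t]_L − [ξ_1]_L + [q]_L + [ϕ]_L = 2·(0) − (-2) + (0) + (-2) = 0
  T: 2·[t]_T − [ξ_1]_T + [q]_T + [ϕ]_T = 2·(1) − (-2) + (-3) + (-1) = 0
All base exponents vanish — dimensionless.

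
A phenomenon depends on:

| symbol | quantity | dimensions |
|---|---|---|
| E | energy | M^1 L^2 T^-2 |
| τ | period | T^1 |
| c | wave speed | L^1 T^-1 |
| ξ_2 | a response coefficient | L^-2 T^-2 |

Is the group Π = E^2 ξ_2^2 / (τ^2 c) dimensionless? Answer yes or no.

Sum the exponent of each base dimension across the product:
  M: 2·[E]_M − 2·[τ]_M − [c]_M + 2·[ξ_2]_M = 2·(1) − 2·(0) − (0) + 2·(0) = 2
  L: 2·[E]_L − 2·[τ]_L − [c]_L + 2·[ξ_2]_L = 2·(2) − 2·(0) − (1) + 2·(-2) = -1
  T: 2·[E]_T − 2·[τ]_T − [c]_T + 2·[ξ_2]_T = 2·(-2) − 2·(1) − (-1) + 2·(-2) = -9
Net dimensions [M² L⁻¹ T⁻⁹] ≠ [1] — not dimensionless.

no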